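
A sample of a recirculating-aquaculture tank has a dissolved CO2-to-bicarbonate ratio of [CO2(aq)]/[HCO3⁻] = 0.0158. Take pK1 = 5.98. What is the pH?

From K1 = [H⁺][HCO3⁻]/[CO2(aq)]:  pH = pK1 − log₁₀([CO2(aq)]/[HCO3⁻])
log₁₀(0.0158) = -1.801
pH = 5.98 − (-1.801) = 7.78

pH = 7.78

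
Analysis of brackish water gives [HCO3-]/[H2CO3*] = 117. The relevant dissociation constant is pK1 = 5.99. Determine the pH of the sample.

From K1 = [H⁺][HCO3-]/[H2CO3*]:  pH = pK1 + log₁₀([HCO3-]/[H2CO3*])
log₁₀(117) = +2.068
pH = 5.99 + (+2.068) = 8.06

pH = 8.06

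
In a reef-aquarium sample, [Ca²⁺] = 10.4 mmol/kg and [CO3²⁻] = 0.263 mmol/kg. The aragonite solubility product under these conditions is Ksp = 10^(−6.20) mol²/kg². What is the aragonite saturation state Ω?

Ω = 4.33

Ksp = 10^(−6.20) = 6.310×10^-7
Ω = [Ca²⁺][CO3²⁻]/Ksp = (10.4×10^-3)(0.263×10^-3) / 6.310×10^-7 = 4.33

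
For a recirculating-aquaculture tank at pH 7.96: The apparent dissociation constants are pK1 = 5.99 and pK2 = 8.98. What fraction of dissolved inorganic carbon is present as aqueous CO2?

α₀ = 0.00969

α₀ = 1 / (1 + K1/[H⁺] + K1K2/[H⁺]²) = 1 / (1 + 10^+1.97 + 10^+0.95)
   = 1 / (1 + 93.325 + 8.9125) = 1/103.24 = 0.009686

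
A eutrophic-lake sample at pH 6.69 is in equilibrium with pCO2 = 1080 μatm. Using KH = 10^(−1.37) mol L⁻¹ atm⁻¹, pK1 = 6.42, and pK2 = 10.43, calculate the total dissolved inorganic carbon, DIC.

[CO2*] = KH · pCO2 = 10^(−1.37) × 1080×10^-6 = 4.607×10^-5 mol/L
α₀ = 1/(1 + K1/[H⁺] + K1K2/[H⁺]²) = 1/(1 + 10^+0.27 + 10^-3.47) = 0.3494
DIC = [CO2*]/α₀ = 4.607×10^-5 / 0.3494 = 0.132 mmol/L

DIC = 0.132 mmol/L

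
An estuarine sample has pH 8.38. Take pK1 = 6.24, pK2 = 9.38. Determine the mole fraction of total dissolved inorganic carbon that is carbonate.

α₂ = 1 / (1 + [H⁺]/K2 + [H⁺]²/(K1K2)) = 1 / (1 + 10^+1.00 + 10^-1.14)
   = 1 / (1 + 10.000 + 0.072444) = 1/11.072 = 0.09031

α₂ = 0.0903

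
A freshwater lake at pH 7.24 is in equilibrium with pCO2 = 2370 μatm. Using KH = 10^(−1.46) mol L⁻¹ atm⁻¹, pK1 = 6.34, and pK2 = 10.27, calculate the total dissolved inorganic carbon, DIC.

[CO2*] = KH · pCO2 = 10^(−1.46) × 2370×10^-6 = 8.218×10^-5 mol/L
α₀ = 1/(1 + K1/[H⁺] + K1K2/[H⁺]²) = 1/(1 + 10^+0.90 + 10^-2.13) = 0.1117
DIC = [CO2*]/α₀ = 8.218×10^-5 / 0.1117 = 0.736 mmol/L

DIC = 0.736 mmol/L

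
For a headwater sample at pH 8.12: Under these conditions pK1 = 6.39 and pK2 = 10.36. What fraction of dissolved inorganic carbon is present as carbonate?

α₂ = 1 / (1 + [H⁺]/K2 + [H⁺]²/(K1K2)) = 1 / (1 + 10^+2.24 + 10^+0.51)
   = 1 / (1 + 173.78 + 3.2359) = 1/178.02 = 0.005617

α₂ = 0.00562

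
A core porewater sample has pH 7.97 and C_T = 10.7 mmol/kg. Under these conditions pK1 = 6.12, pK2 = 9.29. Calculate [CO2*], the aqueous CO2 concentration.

[CO2*] = 0.142 mmol/kg

α₀ = 1 / (1 + K1/[H⁺] + K1K2/[H⁺]²) = 1 / (1 + 10^+1.85 + 10^+0.53)
   = 1 / (1 + 70.795 + 3.3884) = 1/75.183 = 0.01330
[CO2*] = α₀ × DIC = 0.01330 × 10.7 = 0.142 mmol/kg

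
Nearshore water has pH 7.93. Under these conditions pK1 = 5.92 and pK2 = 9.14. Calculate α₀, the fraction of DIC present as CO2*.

α₀ = 0.00912

α₀ = 1 / (1 + K1/[H⁺] + K1K2/[H⁺]²) = 1 / (1 + 10^+2.01 + 10^+0.80)
   = 1 / (1 + 102.33 + 6.3096) = 1/109.64 = 0.009121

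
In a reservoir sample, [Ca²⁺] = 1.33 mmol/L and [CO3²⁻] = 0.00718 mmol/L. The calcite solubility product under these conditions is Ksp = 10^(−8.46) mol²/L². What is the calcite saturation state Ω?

Ω = 2.75

Ksp = 10^(−8.46) = 3.467×10^-9
Ω = [Ca²⁺][CO3²⁻]/Ksp = (1.33×10^-3)(0.00718×10^-3) / 3.467×10^-9 = 2.75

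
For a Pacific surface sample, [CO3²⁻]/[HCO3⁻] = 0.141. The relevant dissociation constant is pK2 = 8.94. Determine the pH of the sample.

pH = 8.09

From K2 = [H⁺][CO3²⁻]/[HCO3⁻]:  pH = pK2 + log₁₀([CO3²⁻]/[HCO3⁻])
log₁₀(0.141) = -0.851
pH = 8.94 + (-0.851) = 8.09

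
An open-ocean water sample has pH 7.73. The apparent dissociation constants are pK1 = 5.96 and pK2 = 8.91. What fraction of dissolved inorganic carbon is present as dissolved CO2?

α₀ = 1 / (1 + K1/[H⁺] + K1K2/[H⁺]²) = 1 / (1 + 10^+1.77 + 10^+0.59)
   = 1 / (1 + 58.884 + 3.8905) = 1/63.775 = 0.01568

α₀ = 0.0157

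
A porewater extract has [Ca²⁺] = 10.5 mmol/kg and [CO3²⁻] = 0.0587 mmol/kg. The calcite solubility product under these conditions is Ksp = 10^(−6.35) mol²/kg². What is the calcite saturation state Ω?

Ksp = 10^(−6.35) = 4.467×10^-7
Ω = [Ca²⁺][CO3²⁻]/Ksp = (10.5×10^-3)(0.0587×10^-3) / 4.467×10^-7 = 1.38

Ω = 1.38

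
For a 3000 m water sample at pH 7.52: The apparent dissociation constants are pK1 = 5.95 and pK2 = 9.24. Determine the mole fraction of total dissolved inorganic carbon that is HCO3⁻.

α₁ = 0.956

α₁ = 1 / (1 + [H⁺]/K1 + K2/[H⁺]) = 1 / (1 + 10^-1.57 + 10^-1.72)
   = 1 / (1 + 0.026915 + 0.019055) = 1/1.0460 = 0.9561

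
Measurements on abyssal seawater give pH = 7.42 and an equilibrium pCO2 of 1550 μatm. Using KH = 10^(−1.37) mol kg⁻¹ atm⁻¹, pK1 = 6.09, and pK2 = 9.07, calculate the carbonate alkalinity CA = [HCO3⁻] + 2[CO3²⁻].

[CO2*] = KH · pCO2 = 10^(−1.37) × 1550×10^-6 = 6.612×10^-5 mol/kg
α₀ = 1/(1 + K1/[H⁺] + K1K2/[H⁺]²) = 1/(1 + 10^+1.33 + 10^-0.32) = 0.04375
DIC = [CO2*]/α₀ = 6.612×10^-5 / 0.04375 = 1.511 mmol/kg
CA = (α₁ + 2α₂)·DIC = (0.9353 + 2×0.02094) × 1.511 = 1.48 mmol/kg

CA = 1.48 mmol/kg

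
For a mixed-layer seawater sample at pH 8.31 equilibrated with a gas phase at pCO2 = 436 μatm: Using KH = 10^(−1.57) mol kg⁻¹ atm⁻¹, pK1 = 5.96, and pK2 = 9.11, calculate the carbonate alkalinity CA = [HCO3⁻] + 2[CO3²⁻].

[CO2*] = KH · pCO2 = 10^(−1.57) × 436×10^-6 = 1.174×10^-5 mol/kg
α₀ = 1/(1 + K1/[H⁺] + K1K2/[H⁺]²) = 1/(1 + 10^+2.35 + 10^+1.55) = 0.003841
DIC = [CO2*]/α₀ = 1.174×10^-5 / 0.003841 = 3.055 mmol/kg
CA = (α₁ + 2α₂)·DIC = (0.8599 + 2×0.1363) × 3.055 = 3.46 mmol/kg

CA = 3.46 mmol/kg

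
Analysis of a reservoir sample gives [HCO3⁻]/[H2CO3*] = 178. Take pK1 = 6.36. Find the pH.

pH = 8.61

From K1 = [H⁺][HCO3⁻]/[H2CO3*]:  pH = pK1 + log₁₀([HCO3⁻]/[H2CO3*])
log₁₀(178) = +2.250
pH = 6.36 + (+2.250) = 8.61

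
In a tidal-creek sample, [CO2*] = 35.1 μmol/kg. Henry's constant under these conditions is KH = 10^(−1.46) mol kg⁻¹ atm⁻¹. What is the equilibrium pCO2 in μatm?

KH = 10^(−1.46) = 3.467×10^-2 mol kg⁻¹ atm⁻¹
pCO2 = [CO2*]/KH = 35.1×10^-6 / 3.467×10^-2 = 1.01×10^-3 atm = 1010 μatm

pCO2 = 1010 μatm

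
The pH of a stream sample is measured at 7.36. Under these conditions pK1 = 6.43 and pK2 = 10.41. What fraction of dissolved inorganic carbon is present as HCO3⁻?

α₁ = 1 / (1 + [H⁺]/K1 + K2/[H⁺]) = 1 / (1 + 10^-0.93 + 10^-3.05)
   = 1 / (1 + 0.11749 + 0.00089125) = 1/1.1184 = 0.8941

α₁ = 0.894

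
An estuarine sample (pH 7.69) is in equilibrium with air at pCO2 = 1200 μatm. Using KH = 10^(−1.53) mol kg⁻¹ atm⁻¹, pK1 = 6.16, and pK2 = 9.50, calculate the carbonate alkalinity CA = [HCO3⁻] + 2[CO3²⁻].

[CO2*] = KH · pCO2 = 10^(−1.53) × 1200×10^-6 = 3.541×10^-5 mol/kg
α₀ = 1/(1 + K1/[H⁺] + K1K2/[H⁺]²) = 1/(1 + 10^+1.53 + 10^-0.28) = 0.02824
DIC = [CO2*]/α₀ = 3.541×10^-5 / 0.02824 = 1.254 mmol/kg
CA = (α₁ + 2α₂)·DIC = (0.9569 + 2×0.01482) × 1.254 = 1.24 mmol/kg

CA = 1.24 mmol/kg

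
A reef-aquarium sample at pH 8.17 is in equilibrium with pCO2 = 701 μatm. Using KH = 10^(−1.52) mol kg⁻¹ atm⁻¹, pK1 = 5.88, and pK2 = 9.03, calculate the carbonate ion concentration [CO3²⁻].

[CO3²⁻] = 0.570 mmol/kg

[CO2*] = KH · pCO2 = 10^(−1.52) × 701×10^-6 = 2.117×10^-5 mol/kg
α₀ = 1/(1 + K1/[H⁺] + K1K2/[H⁺]²) = 1/(1 + 10^+2.29 + 10^+1.43) = 0.004486
DIC = [CO2*]/α₀ = 2.117×10^-5 / 0.004486 = 4.719 mmol/kg
[CO3²⁻] = α₂·DIC; α₂ = 0.1208, so [CO3²⁻] = 0.1208 × 4.719 = 0.570 mmol/kg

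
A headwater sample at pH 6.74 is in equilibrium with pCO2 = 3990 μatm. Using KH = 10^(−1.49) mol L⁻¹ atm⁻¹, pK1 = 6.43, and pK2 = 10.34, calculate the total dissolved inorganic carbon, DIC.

DIC = 0.393 mmol/L

[CO2*] = KH · pCO2 = 10^(−1.49) × 3990×10^-6 = 1.291×10^-4 mol/L
α₀ = 1/(1 + K1/[H⁺] + K1K2/[H⁺]²) = 1/(1 + 10^+0.31 + 10^-3.29) = 0.3287
DIC = [CO2*]/α₀ = 1.291×10^-4 / 0.3287 = 0.393 mmol/L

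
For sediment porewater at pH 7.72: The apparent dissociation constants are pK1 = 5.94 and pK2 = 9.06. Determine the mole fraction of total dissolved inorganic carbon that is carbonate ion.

α₂ = 0.0430

α₂ = 1 / (1 + [H⁺]/K2 + [H⁺]²/(K1K2)) = 1 / (1 + 10^+1.34 + 10^-0.44)
   = 1 / (1 + 21.878 + 0.36308) = 1/23.241 = 0.04303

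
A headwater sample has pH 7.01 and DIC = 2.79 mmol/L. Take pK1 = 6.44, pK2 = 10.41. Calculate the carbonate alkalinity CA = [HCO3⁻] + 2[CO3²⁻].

CA = 2.20 mmol/L

CA = [HCO3⁻] + 2[CO3²⁻] = (α₁ + 2α₂)·DIC
At pH 7.01: [H⁺]/K1 = 10^-0.57 = 0.26915, K2/[H⁺] = 10^-3.40 = 0.00039811
α₁ = 1/(1 + 0.26915 + 0.00039811) = 1/1.2696 = 0.7877; α₂ = α₁·K2/[H⁺] = 0.0003136
α₁ + 2α₂ = 0.7883
CA = 0.7883 × 2.79 = 2.20 mmol/L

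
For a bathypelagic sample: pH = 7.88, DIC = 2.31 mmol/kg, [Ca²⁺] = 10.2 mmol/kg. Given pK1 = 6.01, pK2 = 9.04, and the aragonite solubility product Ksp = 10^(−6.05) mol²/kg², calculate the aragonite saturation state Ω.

α₂ = 1 / (1 + [H⁺]/K2 + [H⁺]²/(K1K2)) = 1 / (1 + 10^+1.16 + 10^-0.71)
   = 1 / (1 + 14.454 + 0.19498) = 1/15.649 = 0.06390
[CO3²⁻] = α₂ × DIC = 0.06390 × 2.31 = 0.1476 mmol/kg
Ksp = 10^(−6.05) = 8.913×10^-7
Ω = [Ca²⁺][CO3²⁻]/Ksp = (10.2×10^-3)(1.476×10^-4) / 8.913×10^-7 = 1.69

Ω = 1.69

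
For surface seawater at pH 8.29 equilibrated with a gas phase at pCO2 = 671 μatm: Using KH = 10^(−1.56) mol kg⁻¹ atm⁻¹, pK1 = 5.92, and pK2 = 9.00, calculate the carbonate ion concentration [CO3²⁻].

[CO2*] = KH · pCO2 = 10^(−1.56) × 671×10^-6 = 1.848×10^-5 mol/kg
α₀ = 1/(1 + K1/[H⁺] + K1K2/[H⁺]²) = 1/(1 + 10^+2.37 + 10^+1.66) = 0.003557
DIC = [CO2*]/α₀ = 1.848×10^-5 / 0.003557 = 5.196 mmol/kg
[CO3²⁻] = α₂·DIC; α₂ = 0.1626, so [CO3²⁻] = 0.1626 × 5.196 = 0.845 mmol/kg

[CO3²⁻] = 0.845 mmol/kg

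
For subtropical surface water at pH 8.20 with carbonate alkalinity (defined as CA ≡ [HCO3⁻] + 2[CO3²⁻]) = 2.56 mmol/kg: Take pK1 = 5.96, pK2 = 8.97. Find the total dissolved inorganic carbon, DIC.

DIC = 2.25 mmol/kg

CA = [HCO3⁻] + 2[CO3²⁻] = (α₁ + 2α₂)·DIC
At pH 8.20: [H⁺]/K1 = 10^-2.24 = 0.0057544, K2/[H⁺] = 10^-0.77 = 0.16982
α₁ = 1/(1 + 0.0057544 + 0.16982) = 1/1.1756 = 0.8506; α₂ = α₁·K2/[H⁺] = 0.1445
α₁ + 2α₂ = 1.1396
DIC = CA / (α₁ + 2α₂) = 2.56 / 1.1396 = 2.25 mmol/kg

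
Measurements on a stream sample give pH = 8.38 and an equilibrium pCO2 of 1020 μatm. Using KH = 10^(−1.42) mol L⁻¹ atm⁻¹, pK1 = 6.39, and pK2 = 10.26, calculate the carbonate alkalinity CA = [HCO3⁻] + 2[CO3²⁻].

[CO2*] = KH · pCO2 = 10^(−1.42) × 1020×10^-6 = 3.878×10^-5 mol/L
α₀ = 1/(1 + K1/[H⁺] + K1K2/[H⁺]²) = 1/(1 + 10^+1.99 + 10^+0.11) = 0.009999
DIC = [CO2*]/α₀ = 3.878×10^-5 / 0.009999 = 3.878 mmol/L
CA = (α₁ + 2α₂)·DIC = (0.9771 + 2×0.01288) × 3.878 = 3.89 mmol/L

CA = 3.89 mmol/L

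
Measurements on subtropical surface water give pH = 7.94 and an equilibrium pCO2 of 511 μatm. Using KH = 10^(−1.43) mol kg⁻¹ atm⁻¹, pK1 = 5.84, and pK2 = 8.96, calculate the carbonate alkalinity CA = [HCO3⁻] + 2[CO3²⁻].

[CO2*] = KH · pCO2 = 10^(−1.43) × 511×10^-6 = 1.899×10^-5 mol/kg
α₀ = 1/(1 + K1/[H⁺] + K1K2/[H⁺]²) = 1/(1 + 10^+2.10 + 10^+1.08) = 0.007199
DIC = [CO2*]/α₀ = 1.899×10^-5 / 0.007199 = 2.637 mmol/kg
CA = (α₁ + 2α₂)·DIC = (0.9063 + 2×0.08655) × 2.637 = 2.85 mmol/kg

CA = 2.85 mmol/kg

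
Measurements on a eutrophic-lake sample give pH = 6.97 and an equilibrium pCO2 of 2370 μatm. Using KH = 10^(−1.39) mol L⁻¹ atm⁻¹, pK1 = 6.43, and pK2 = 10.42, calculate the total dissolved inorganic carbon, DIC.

DIC = 0.431 mmol/L

[CO2*] = KH · pCO2 = 10^(−1.39) × 2370×10^-6 = 9.655×10^-5 mol/L
α₀ = 1/(1 + K1/[H⁺] + K1K2/[H⁺]²) = 1/(1 + 10^+0.54 + 10^-2.91) = 0.2238
DIC = [CO2*]/α₀ = 9.655×10^-5 / 0.2238 = 0.431 mmol/L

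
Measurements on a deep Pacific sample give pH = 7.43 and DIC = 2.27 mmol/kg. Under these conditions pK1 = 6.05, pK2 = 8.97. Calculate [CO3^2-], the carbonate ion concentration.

α₂ = 1 / (1 + [H⁺]/K2 + [H⁺]²/(K1K2)) = 1 / (1 + 10^+1.54 + 10^+0.16)
   = 1 / (1 + 34.674 + 1.4454) = 1/37.119 = 0.02694
[CO3²⁻] = α₂ × DIC = 0.02694 × 2.27 = 0.0612 mmol/kg

[CO3²⁻] = 0.0612 mmol/kg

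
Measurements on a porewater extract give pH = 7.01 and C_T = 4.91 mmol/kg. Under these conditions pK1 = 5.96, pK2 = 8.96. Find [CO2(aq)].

[CO2*] = 0.398 mmol/kg

α₀ = 1 / (1 + K1/[H⁺] + K1K2/[H⁺]²) = 1 / (1 + 10^+1.05 + 10^-0.90)
   = 1 / (1 + 11.220 + 0.12589) = 1/12.346 = 0.08100
[CO2*] = α₀ × DIC = 0.08100 × 4.91 = 0.398 mmol/kg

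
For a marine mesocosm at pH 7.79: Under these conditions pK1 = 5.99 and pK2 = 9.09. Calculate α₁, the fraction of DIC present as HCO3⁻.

α₁ = 0.938

α₁ = 1 / (1 + [H⁺]/K1 + K2/[H⁺]) = 1 / (1 + 10^-1.80 + 10^-1.30)
   = 1 / (1 + 0.015849 + 0.050119) = 1/1.0660 = 0.9381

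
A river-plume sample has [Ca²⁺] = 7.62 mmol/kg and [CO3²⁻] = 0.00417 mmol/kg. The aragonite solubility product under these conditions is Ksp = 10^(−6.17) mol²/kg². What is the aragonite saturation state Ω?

Ksp = 10^(−6.17) = 6.761×10^-7
Ω = [Ca²⁺][CO3²⁻]/Ksp = (7.62×10^-3)(0.00417×10^-3) / 6.761×10^-7 = 0.0470

Ω = 0.0470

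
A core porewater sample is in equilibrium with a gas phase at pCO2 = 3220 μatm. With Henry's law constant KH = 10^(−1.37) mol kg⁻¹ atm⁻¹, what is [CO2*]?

KH = 10^(−1.37) = 4.266×10^-2 mol kg⁻¹ atm⁻¹
[CO2*] = KH · pCO2 = 4.266×10^-2 × 3220×10^-6 atm = 1.37×10^-4 mol/kg

[CO2*] = 137 μmol/kg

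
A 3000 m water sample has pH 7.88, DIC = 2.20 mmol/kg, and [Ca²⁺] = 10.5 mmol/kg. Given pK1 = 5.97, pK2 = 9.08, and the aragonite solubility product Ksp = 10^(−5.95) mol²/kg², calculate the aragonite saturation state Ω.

Ω = 1.21

α₂ = 1 / (1 + [H⁺]/K2 + [H⁺]²/(K1K2)) = 1 / (1 + 10^+1.20 + 10^-0.71)
   = 1 / (1 + 15.849 + 0.19498) = 1/17.044 = 0.05867
[CO3²⁻] = α₂ × DIC = 0.05867 × 2.20 = 0.1291 mmol/kg
Ksp = 10^(−5.95) = 1.122×10^-6
Ω = [Ca²⁺][CO3²⁻]/Ksp = (10.5×10^-3)(1.291×10^-4) / 1.122×10^-6 = 1.21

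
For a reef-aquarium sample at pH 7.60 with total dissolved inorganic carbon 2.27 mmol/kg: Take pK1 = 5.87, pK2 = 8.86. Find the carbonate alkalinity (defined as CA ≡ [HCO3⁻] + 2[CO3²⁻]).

CA = [HCO3⁻] + 2[CO3²⁻] = (α₁ + 2α₂)·DIC
At pH 7.60: [H⁺]/K1 = 10^-1.73 = 0.018621, K2/[H⁺] = 10^-1.26 = 0.054954
α₁ = 1/(1 + 0.018621 + 0.054954) = 1/1.0736 = 0.9315; α₂ = α₁·K2/[H⁺] = 0.05119
α₁ + 2α₂ = 1.0338
CA = 1.0338 × 2.27 = 2.35 mmol/kg

CA = 2.35 mmol/kg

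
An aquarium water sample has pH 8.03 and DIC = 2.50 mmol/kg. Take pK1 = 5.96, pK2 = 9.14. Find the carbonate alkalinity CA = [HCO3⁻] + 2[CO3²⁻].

CA = [HCO3⁻] + 2[CO3²⁻] = (α₁ + 2α₂)·DIC
At pH 8.03: [H⁺]/K1 = 10^-2.07 = 0.0085114, K2/[H⁺] = 10^-1.11 = 0.077625
α₁ = 1/(1 + 0.0085114 + 0.077625) = 1/1.0861 = 0.9207; α₂ = α₁·K2/[H⁺] = 0.07147
α₁ + 2α₂ = 1.0636
CA = 1.0636 × 2.50 = 2.66 mmol/kg

CA = 2.66 mmol/kg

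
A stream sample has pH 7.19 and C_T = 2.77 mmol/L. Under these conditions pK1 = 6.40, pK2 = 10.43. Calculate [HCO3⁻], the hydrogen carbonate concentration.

α₁ = 1 / (1 + [H⁺]/K1 + K2/[H⁺]) = 1 / (1 + 10^-0.79 + 10^-3.24)
   = 1 / (1 + 0.16218 + 0.00057544) = 1/1.1628 = 0.8600
[HCO3⁻] = α₁ × DIC = 0.8600 × 2.77 = 2.38 mmol/L

[HCO3⁻] = 2.38 mmol/L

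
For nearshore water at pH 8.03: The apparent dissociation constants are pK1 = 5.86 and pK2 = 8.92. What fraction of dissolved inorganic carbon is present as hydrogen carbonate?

α₁ = 1 / (1 + [H⁺]/K1 + K2/[H⁺]) = 1 / (1 + 10^-2.17 + 10^-0.89)
   = 1 / (1 + 0.0067608 + 0.12882) = 1/1.1356 = 0.8806

α₁ = 0.881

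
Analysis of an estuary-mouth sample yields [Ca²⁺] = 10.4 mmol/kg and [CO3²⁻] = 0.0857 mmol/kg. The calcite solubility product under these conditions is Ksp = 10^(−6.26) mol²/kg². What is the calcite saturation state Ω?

Ω = 1.62

Ksp = 10^(−6.26) = 5.495×10^-7
Ω = [Ca²⁺][CO3²⁻]/Ksp = (10.4×10^-3)(0.0857×10^-3) / 5.495×10^-7 = 1.62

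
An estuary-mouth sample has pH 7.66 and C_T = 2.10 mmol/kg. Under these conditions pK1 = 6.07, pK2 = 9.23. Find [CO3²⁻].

α₂ = 1 / (1 + [H⁺]/K2 + [H⁺]²/(K1K2)) = 1 / (1 + 10^+1.57 + 10^-0.02)
   = 1 / (1 + 37.154 + 0.95499) = 1/39.109 = 0.02557
[CO3²⁻] = α₂ × DIC = 0.02557 × 2.10 = 0.0537 mmol/kg

[CO3²⁻] = 0.0537 mmol/kg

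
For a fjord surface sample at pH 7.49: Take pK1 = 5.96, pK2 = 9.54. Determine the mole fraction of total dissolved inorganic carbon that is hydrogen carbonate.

α₁ = 0.963

α₁ = 1 / (1 + [H⁺]/K1 + K2/[H⁺]) = 1 / (1 + 10^-1.53 + 10^-2.05)
   = 1 / (1 + 0.029512 + 0.0089125) = 1/1.0384 = 0.9630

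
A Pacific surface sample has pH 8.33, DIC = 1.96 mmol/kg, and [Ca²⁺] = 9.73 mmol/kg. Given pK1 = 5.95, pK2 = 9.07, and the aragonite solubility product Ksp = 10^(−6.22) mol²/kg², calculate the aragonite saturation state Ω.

α₂ = 1 / (1 + [H⁺]/K2 + [H⁺]²/(K1K2)) = 1 / (1 + 10^+0.74 + 10^-1.64)
   = 1 / (1 + 5.4954 + 0.022909) = 1/6.5183 = 0.1534
[CO3²⁻] = α₂ × DIC = 0.1534 × 1.96 = 0.3007 mmol/kg
Ksp = 10^(−6.22) = 6.026×10^-7
Ω = [Ca²⁺][CO3²⁻]/Ksp = (9.73×10^-3)(3.007×10^-4) / 6.026×10^-7 = 4.86

Ω = 4.86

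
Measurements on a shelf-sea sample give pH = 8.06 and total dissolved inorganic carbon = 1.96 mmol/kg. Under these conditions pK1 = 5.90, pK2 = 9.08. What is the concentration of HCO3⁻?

[HCO3⁻] = 1.78 mmol/kg

α₁ = 1 / (1 + [H⁺]/K1 + K2/[H⁺]) = 1 / (1 + 10^-2.16 + 10^-1.02)
   = 1 / (1 + 0.0069183 + 0.095499) = 1/1.1024 = 0.9071
[HCO3⁻] = α₁ × DIC = 0.9071 × 1.96 = 1.78 mmol/kg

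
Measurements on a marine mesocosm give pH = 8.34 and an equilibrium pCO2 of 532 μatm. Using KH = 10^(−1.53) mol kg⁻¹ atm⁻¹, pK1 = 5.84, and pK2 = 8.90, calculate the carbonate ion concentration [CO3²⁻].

[CO3²⁻] = 1.37 mmol/kg

[CO2*] = KH · pCO2 = 10^(−1.53) × 532×10^-6 = 1.570×10^-5 mol/kg
α₀ = 1/(1 + K1/[H⁺] + K1K2/[H⁺]²) = 1/(1 + 10^+2.50 + 10^+1.94) = 0.002473
DIC = [CO2*]/α₀ = 1.570×10^-5 / 0.002473 = 6.348 mmol/kg
[CO3²⁻] = α₂·DIC; α₂ = 0.2154, so [CO3²⁻] = 0.2154 × 6.348 = 1.37 mmol/kg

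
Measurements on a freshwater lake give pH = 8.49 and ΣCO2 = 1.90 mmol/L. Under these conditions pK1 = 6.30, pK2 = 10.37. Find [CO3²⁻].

[CO3²⁻] = 0.0246 mmol/L

α₂ = 1 / (1 + [H⁺]/K2 + [H⁺]²/(K1K2)) = 1 / (1 + 10^+1.88 + 10^-0.31)
   = 1 / (1 + 75.858 + 0.48978) = 1/77.348 = 0.01293
[CO3²⁻] = α₂ × DIC = 0.01293 × 1.90 = 0.0246 mmol/L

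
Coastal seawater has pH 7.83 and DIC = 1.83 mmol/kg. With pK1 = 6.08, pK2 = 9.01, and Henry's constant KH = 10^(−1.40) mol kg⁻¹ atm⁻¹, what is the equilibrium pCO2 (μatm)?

pCO2 = 754 μatm

α₀ = 1 / (1 + K1/[H⁺] + K1K2/[H⁺]²) = 1 / (1 + 10^+1.75 + 10^+0.57)
   = 1 / (1 + 56.234 + 3.7154) = 1/60.949 = 0.01641
[CO2*] = α₀ × DIC = 0.01641 × 1.83 = 0.03002 mmol/kg
pCO2 = [CO2*]/KH = 3.002×10^-5 / 3.981×10^-2 = 754 μatm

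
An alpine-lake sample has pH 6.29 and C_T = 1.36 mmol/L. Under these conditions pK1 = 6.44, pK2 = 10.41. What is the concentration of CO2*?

[CO2*] = 0.796 mmol/L

α₀ = 1 / (1 + K1/[H⁺] + K1K2/[H⁺]²) = 1 / (1 + 10^-0.15 + 10^-4.27)
   = 1 / (1 + 0.70795 + 5.3703×10^-5) = 1/1.7080 = 0.5855
[CO2*] = α₀ × DIC = 0.5855 × 1.36 = 0.796 mmol/L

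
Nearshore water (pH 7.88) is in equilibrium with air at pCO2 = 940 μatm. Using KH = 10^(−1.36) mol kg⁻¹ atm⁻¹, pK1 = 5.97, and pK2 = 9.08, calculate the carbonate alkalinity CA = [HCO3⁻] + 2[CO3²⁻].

CA = 3.76 mmol/kg

[CO2*] = KH · pCO2 = 10^(−1.36) × 940×10^-6 = 4.103×10^-5 mol/kg
α₀ = 1/(1 + K1/[H⁺] + K1K2/[H⁺]²) = 1/(1 + 10^+1.91 + 10^+0.71) = 0.01144
DIC = [CO2*]/α₀ = 4.103×10^-5 / 0.01144 = 3.587 mmol/kg
CA = (α₁ + 2α₂)·DIC = (0.9299 + 2×0.05867) × 3.587 = 3.76 mmol/kg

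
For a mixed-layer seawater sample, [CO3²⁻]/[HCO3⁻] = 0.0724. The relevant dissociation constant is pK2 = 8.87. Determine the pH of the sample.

pH = 7.73

From K2 = [H⁺][CO3²⁻]/[HCO3⁻]:  pH = pK2 + log₁₀([CO3²⁻]/[HCO3⁻])
log₁₀(0.0724) = -1.140
pH = 8.87 + (-1.140) = 7.73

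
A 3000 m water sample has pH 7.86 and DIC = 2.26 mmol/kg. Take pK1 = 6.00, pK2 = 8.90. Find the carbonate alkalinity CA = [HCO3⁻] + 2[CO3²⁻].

CA = [HCO3⁻] + 2[CO3²⁻] = (α₁ + 2α₂)·DIC
At pH 7.86: [H⁺]/K1 = 10^-1.86 = 0.013804, K2/[H⁺] = 10^-1.04 = 0.091201
α₁ = 1/(1 + 0.013804 + 0.091201) = 1/1.1050 = 0.9050; α₂ = α₁·K2/[H⁺] = 0.08253
α₁ + 2α₂ = 1.0700
CA = 1.0700 × 2.26 = 2.42 mmol/kg

CA = 2.42 mmol/kg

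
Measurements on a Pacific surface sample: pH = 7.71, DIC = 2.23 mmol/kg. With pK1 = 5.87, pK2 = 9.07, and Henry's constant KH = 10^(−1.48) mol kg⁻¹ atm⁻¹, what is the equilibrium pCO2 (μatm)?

α₀ = 1 / (1 + K1/[H⁺] + K1K2/[H⁺]²) = 1 / (1 + 10^+1.84 + 10^+0.48)
   = 1 / (1 + 69.183 + 3.0200) = 1/73.203 = 0.01366
[CO2*] = α₀ × DIC = 0.01366 × 2.23 = 0.03046 mmol/kg
pCO2 = [CO2*]/KH = 3.046×10^-5 / 3.311×10^-2 = 920 μatm

pCO2 = 920 μatm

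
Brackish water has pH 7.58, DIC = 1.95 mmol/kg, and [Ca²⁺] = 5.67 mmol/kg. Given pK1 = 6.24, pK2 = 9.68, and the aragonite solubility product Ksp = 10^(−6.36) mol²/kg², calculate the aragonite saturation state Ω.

α₂ = 1 / (1 + [H⁺]/K2 + [H⁺]²/(K1K2)) = 1 / (1 + 10^+2.10 + 10^+0.76)
   = 1 / (1 + 125.89 + 5.7544) = 1/132.65 = 0.007539
[CO3²⁻] = α₂ × DIC = 0.007539 × 1.95 = 0.01470 mmol/kg = 14.70 μmol/kg
Ksp = 10^(−6.36) = 4.365×10^-7
Ω = [Ca²⁺][CO3²⁻]/Ksp = (5.67×10^-3)(1.470×10^-5) / 4.365×10^-7 = 0.191

Ω = 0.191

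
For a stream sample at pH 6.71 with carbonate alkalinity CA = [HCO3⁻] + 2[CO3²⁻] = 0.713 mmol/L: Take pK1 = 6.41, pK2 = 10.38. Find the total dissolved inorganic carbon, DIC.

DIC = 1.07 mmol/L

CA = [HCO3⁻] + 2[CO3²⁻] = (α₁ + 2α₂)·DIC
At pH 6.71: [H⁺]/K1 = 10^-0.30 = 0.50119, K2/[H⁺] = 10^-3.67 = 0.00021380
α₁ = 1/(1 + 0.50119 + 0.00021380) = 1/1.5014 = 0.6660; α₂ = α₁·K2/[H⁺] = 0.0001424
α₁ + 2α₂ = 0.6663
DIC = CA / (α₁ + 2α₂) = 0.713 / 0.6663 = 1.07 mmol/L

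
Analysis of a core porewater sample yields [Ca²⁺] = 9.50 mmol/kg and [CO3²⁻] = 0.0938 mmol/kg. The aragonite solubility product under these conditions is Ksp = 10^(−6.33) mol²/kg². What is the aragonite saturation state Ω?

Ω = 1.91

Ksp = 10^(−6.33) = 4.677×10^-7
Ω = [Ca²⁺][CO3²⁻]/Ksp = (9.50×10^-3)(0.0938×10^-3) / 4.677×10^-7 = 1.91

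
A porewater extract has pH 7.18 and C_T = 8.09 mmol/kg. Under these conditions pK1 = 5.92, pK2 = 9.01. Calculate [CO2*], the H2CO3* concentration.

[CO2*] = 0.416 mmol/kg

α₀ = 1 / (1 + K1/[H⁺] + K1K2/[H⁺]²) = 1 / (1 + 10^+1.26 + 10^-0.57)
   = 1 / (1 + 18.197 + 0.26915) = 1/19.466 = 0.05137
[CO2*] = α₀ × DIC = 0.05137 × 8.09 = 0.416 mmol/kg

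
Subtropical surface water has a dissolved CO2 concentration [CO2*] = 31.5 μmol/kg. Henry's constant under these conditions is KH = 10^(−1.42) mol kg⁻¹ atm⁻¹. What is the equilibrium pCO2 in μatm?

pCO2 = 829 μatm

KH = 10^(−1.42) = 3.802×10^-2 mol kg⁻¹ atm⁻¹
pCO2 = [CO2*]/KH = 31.5×10^-6 / 3.802×10^-2 = 8.29×10^-4 atm = 829 μatm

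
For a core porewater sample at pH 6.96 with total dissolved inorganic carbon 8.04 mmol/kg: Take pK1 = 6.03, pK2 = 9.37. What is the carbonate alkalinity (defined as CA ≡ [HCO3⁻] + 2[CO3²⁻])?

CA = [HCO3⁻] + 2[CO3²⁻] = (α₁ + 2α₂)·DIC
At pH 6.96: [H⁺]/K1 = 10^-0.93 = 0.11749, K2/[H⁺] = 10^-2.41 = 0.0038905
α₁ = 1/(1 + 0.11749 + 0.0038905) = 1/1.1214 = 0.8918; α₂ = α₁·K2/[H⁺] = 0.003469
α₁ + 2α₂ = 0.8987
CA = 0.8987 × 8.04 = 7.23 mmol/kg

CA = 7.23 mmol/kg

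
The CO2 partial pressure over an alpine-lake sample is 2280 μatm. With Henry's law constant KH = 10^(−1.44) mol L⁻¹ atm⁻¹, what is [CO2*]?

KH = 10^(−1.44) = 3.631×10^-2 mol L⁻¹ atm⁻¹
[CO2*] = KH · pCO2 = 3.631×10^-2 × 2280×10^-6 atm = 8.28×10^-5 mol/L

[CO2*] = 82.8 μmol/L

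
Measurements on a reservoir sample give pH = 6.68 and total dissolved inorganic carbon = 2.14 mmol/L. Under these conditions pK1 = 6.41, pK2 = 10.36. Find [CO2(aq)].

[CO2*] = 0.748 mmol/L

α₀ = 1 / (1 + K1/[H⁺] + K1K2/[H⁺]²) = 1 / (1 + 10^+0.27 + 10^-3.41)
   = 1 / (1 + 1.8621 + 0.00038905) = 1/2.8625 = 0.3493
[CO2*] = α₀ × DIC = 0.3493 × 2.14 = 0.748 mmol/L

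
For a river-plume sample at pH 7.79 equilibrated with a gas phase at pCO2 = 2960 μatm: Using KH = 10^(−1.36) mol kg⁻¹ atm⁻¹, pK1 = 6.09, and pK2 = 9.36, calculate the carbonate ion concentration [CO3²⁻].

[CO3²⁻] = 0.174 mmol/kg

[CO2*] = KH · pCO2 = 10^(−1.36) × 2960×10^-6 = 1.292×10^-4 mol/kg
α₀ = 1/(1 + K1/[H⁺] + K1K2/[H⁺]²) = 1/(1 + 10^+1.70 + 10^+0.13) = 0.01906
DIC = [CO2*]/α₀ = 1.292×10^-4 / 0.01906 = 6.779 mmol/kg
[CO3²⁻] = α₂·DIC; α₂ = 0.02571, so [CO3²⁻] = 0.02571 × 6.779 = 0.174 mmol/kg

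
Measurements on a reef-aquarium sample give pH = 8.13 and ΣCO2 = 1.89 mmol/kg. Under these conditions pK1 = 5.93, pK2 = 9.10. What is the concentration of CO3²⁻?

[CO3²⁻] = 0.182 mmol/kg

α₂ = 1 / (1 + [H⁺]/K2 + [H⁺]²/(K1K2)) = 1 / (1 + 10^+0.97 + 10^-1.23)
   = 1 / (1 + 9.3325 + 0.058884) = 1/10.391 = 0.09623
[CO3²⁻] = α₂ × DIC = 0.09623 × 1.89 = 0.182 mmol/kg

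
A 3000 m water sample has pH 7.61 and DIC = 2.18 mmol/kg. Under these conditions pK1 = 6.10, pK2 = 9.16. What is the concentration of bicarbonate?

α₁ = 1 / (1 + [H⁺]/K1 + K2/[H⁺]) = 1 / (1 + 10^-1.51 + 10^-1.55)
   = 1 / (1 + 0.030903 + 0.028184) = 1/1.0591 = 0.9442
[HCO3⁻] = α₁ × DIC = 0.9442 × 2.18 = 2.06 mmol/kg

[HCO3⁻] = 2.06 mmol/kg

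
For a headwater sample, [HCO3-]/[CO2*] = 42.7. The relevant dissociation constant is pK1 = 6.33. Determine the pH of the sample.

pH = 7.96

From K1 = [H⁺][HCO3-]/[CO2*]:  pH = pK1 + log₁₀([HCO3-]/[CO2*])
log₁₀(42.7) = +1.630
pH = 6.33 + (+1.630) = 7.96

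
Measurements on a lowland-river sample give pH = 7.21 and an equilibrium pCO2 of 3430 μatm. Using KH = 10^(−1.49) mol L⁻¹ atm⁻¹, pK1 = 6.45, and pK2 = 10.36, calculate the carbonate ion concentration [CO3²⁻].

[CO3²⁻] = 0.452 μmol/L

[CO2*] = KH · pCO2 = 10^(−1.49) × 3430×10^-6 = 1.110×10^-4 mol/L
α₀ = 1/(1 + K1/[H⁺] + K1K2/[H⁺]²) = 1/(1 + 10^+0.76 + 10^-2.39) = 0.1480
DIC = [CO2*]/α₀ = 1.110×10^-4 / 0.1480 = 0.7501 mmol/L
[CO3²⁻] = α₂·DIC; α₂ = 0.0006028, so [CO3²⁻] = 0.0006028 × 0.7501 = 0.000452 mmol/L = 0.452 μmol/L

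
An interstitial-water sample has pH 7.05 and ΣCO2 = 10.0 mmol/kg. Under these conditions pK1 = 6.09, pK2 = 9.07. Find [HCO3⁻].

α₁ = 1 / (1 + [H⁺]/K1 + K2/[H⁺]) = 1 / (1 + 10^-0.96 + 10^-2.02)
   = 1 / (1 + 0.10965 + 0.0095499) = 1/1.1192 = 0.8935
[HCO3⁻] = α₁ × DIC = 0.8935 × 10.0 = 8.93 mmol/kg

[HCO3⁻] = 8.93 mmol/kg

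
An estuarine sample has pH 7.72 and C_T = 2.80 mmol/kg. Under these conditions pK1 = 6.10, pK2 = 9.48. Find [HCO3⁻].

α₁ = 1 / (1 + [H⁺]/K1 + K2/[H⁺]) = 1 / (1 + 10^-1.62 + 10^-1.76)
   = 1 / (1 + 0.023988 + 0.017378) = 1/1.0414 = 0.9603
[HCO3⁻] = α₁ × DIC = 0.9603 × 2.80 = 2.69 mmol/kg

[HCO3⁻] = 2.69 mmol/kg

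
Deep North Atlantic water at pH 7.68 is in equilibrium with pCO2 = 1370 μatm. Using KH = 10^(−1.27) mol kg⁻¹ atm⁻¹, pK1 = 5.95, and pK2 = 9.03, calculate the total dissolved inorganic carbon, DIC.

DIC = 4.20 mmol/kg

[CO2*] = KH · pCO2 = 10^(−1.27) × 1370×10^-6 = 7.357×10^-5 mol/kg
α₀ = 1/(1 + K1/[H⁺] + K1K2/[H⁺]²) = 1/(1 + 10^+1.73 + 10^+0.38) = 0.01751
DIC = [CO2*]/α₀ = 7.357×10^-5 / 0.01751 = 4.20 mmol/kg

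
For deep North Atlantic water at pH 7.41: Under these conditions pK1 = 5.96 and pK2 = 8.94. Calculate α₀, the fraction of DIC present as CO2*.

α₀ = 0.0333

α₀ = 1 / (1 + K1/[H⁺] + K1K2/[H⁺]²) = 1 / (1 + 10^+1.45 + 10^-0.08)
   = 1 / (1 + 28.184 + 0.83176) = 1/30.016 = 0.03332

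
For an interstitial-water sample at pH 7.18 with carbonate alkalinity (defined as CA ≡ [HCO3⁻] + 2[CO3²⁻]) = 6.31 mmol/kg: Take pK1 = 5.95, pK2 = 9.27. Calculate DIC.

DIC = 6.63 mmol/kg

CA = [HCO3⁻] + 2[CO3²⁻] = (α₁ + 2α₂)·DIC
At pH 7.18: [H⁺]/K1 = 10^-1.23 = 0.058884, K2/[H⁺] = 10^-2.09 = 0.0081283
α₁ = 1/(1 + 0.058884 + 0.0081283) = 1/1.0670 = 0.9372; α₂ = α₁·K2/[H⁺] = 0.007618
α₁ + 2α₂ = 0.9524
DIC = CA / (α₁ + 2α₂) = 6.31 / 0.9524 = 6.63 mmol/kg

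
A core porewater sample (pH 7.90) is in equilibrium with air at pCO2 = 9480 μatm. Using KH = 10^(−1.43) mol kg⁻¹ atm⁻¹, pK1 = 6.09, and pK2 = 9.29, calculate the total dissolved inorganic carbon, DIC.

DIC = 24.0 mmol/kg

[CO2*] = KH · pCO2 = 10^(−1.43) × 9480×10^-6 = 3.522×10^-4 mol/kg
α₀ = 1/(1 + K1/[H⁺] + K1K2/[H⁺]²) = 1/(1 + 10^+1.81 + 10^+0.42) = 0.01466
DIC = [CO2*]/α₀ = 3.522×10^-4 / 0.01466 = 24.0 mmol/kg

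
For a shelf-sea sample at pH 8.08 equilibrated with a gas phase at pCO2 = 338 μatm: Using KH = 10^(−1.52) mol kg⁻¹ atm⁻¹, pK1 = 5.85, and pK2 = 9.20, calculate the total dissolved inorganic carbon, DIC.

DIC = 1.88 mmol/kg

[CO2*] = KH · pCO2 = 10^(−1.52) × 338×10^-6 = 1.021×10^-5 mol/kg
α₀ = 1/(1 + K1/[H⁺] + K1K2/[H⁺]²) = 1/(1 + 10^+2.23 + 10^+1.11) = 0.005443
DIC = [CO2*]/α₀ = 1.021×10^-5 / 0.005443 = 1.88 mmol/kg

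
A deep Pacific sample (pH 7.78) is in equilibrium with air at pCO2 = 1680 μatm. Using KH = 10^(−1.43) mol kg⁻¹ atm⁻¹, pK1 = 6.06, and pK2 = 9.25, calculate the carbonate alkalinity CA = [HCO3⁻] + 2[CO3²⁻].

CA = 3.50 mmol/kg

[CO2*] = KH · pCO2 = 10^(−1.43) × 1680×10^-6 = 6.242×10^-5 mol/kg
α₀ = 1/(1 + K1/[H⁺] + K1K2/[H⁺]²) = 1/(1 + 10^+1.72 + 10^+0.25) = 0.01810
DIC = [CO2*]/α₀ = 6.242×10^-5 / 0.01810 = 3.449 mmol/kg
CA = (α₁ + 2α₂)·DIC = (0.9497 + 2×0.03218) × 3.449 = 3.50 mmol/kg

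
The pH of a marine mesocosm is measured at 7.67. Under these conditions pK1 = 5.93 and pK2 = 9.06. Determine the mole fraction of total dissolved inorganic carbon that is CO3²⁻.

α₂ = 0.0385

α₂ = 1 / (1 + [H⁺]/K2 + [H⁺]²/(K1K2)) = 1 / (1 + 10^+1.39 + 10^-0.35)
   = 1 / (1 + 24.547 + 0.44668) = 1/25.994 = 0.03847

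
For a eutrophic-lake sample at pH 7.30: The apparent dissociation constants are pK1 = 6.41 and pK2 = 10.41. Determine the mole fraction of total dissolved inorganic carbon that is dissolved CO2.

α₀ = 1 / (1 + K1/[H⁺] + K1K2/[H⁺]²) = 1 / (1 + 10^+0.89 + 10^-2.22)
   = 1 / (1 + 7.7625 + 0.0060256) = 1/8.7685 = 0.1140

α₀ = 0.114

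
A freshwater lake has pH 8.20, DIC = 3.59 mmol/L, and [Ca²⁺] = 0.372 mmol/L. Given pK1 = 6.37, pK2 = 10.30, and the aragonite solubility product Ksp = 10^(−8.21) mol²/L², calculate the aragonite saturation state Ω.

Ω = 1.68

α₂ = 1 / (1 + [H⁺]/K2 + [H⁺]²/(K1K2)) = 1 / (1 + 10^+2.10 + 10^+0.27)
   = 1 / (1 + 125.89 + 1.8621) = 1/128.75 = 0.007767
[CO3²⁻] = α₂ × DIC = 0.007767 × 3.59 = 0.02788 mmol/L
Ksp = 10^(−8.21) = 6.166×10^-9
Ω = [Ca²⁺][CO3²⁻]/Ksp = (0.372×10^-3)(2.788×10^-5) / 6.166×10^-9 = 1.68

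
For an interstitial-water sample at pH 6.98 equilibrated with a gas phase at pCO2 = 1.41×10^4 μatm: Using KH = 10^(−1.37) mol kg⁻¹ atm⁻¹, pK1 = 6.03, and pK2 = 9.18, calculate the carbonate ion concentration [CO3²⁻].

[CO3²⁻] = 0.0338 mmol/kg

[CO2*] = KH · pCO2 = 10^(−1.37) × 1.41×10^4×10^-6 = 6.015×10^-4 mol/kg
α₀ = 1/(1 + K1/[H⁺] + K1K2/[H⁺]²) = 1/(1 + 10^+0.95 + 10^-1.25) = 0.1003
DIC = [CO2*]/α₀ = 6.015×10^-4 / 0.1003 = 5.996 mmol/kg
[CO3²⁻] = α₂·DIC; α₂ = 0.005641, so [CO3²⁻] = 0.005641 × 5.996 = 0.0338 mmol/kg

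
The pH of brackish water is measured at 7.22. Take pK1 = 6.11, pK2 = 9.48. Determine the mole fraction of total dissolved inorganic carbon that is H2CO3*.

α₀ = 1 / (1 + K1/[H⁺] + K1K2/[H⁺]²) = 1 / (1 + 10^+1.11 + 10^-1.15)
   = 1 / (1 + 12.882 + 0.070795) = 1/13.953 = 0.07167

α₀ = 0.0717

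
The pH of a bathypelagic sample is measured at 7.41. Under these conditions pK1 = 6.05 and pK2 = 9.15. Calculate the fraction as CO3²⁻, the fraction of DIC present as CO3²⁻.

α₂ = 0.0171

α₂ = 1 / (1 + [H⁺]/K2 + [H⁺]²/(K1K2)) = 1 / (1 + 10^+1.74 + 10^+0.38)
   = 1 / (1 + 54.954 + 2.3988) = 1/58.353 = 0.01714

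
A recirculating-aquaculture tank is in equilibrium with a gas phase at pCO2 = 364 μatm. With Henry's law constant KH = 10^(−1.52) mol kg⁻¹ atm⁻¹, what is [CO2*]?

KH = 10^(−1.52) = 3.020×10^-2 mol kg⁻¹ atm⁻¹
[CO2*] = KH · pCO2 = 3.020×10^-2 × 364×10^-6 atm = 1.10×10^-5 mol/kg

[CO2*] = 11.0 μmol/kg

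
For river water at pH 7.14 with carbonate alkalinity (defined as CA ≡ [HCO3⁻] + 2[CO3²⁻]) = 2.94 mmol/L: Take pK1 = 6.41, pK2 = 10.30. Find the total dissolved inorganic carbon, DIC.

CA = [HCO3⁻] + 2[CO3²⁻] = (α₁ + 2α₂)·DIC
At pH 7.14: [H⁺]/K1 = 10^-0.73 = 0.18621, K2/[H⁺] = 10^-3.16 = 0.00069183
α₁ = 1/(1 + 0.18621 + 0.00069183) = 1/1.1869 = 0.8425; α₂ = α₁·K2/[H⁺] = 0.0005829
α₁ + 2α₂ = 0.8437
DIC = CA / (α₁ + 2α₂) = 2.94 / 0.8437 = 3.48 mmol/L

DIC = 3.48 mmol/L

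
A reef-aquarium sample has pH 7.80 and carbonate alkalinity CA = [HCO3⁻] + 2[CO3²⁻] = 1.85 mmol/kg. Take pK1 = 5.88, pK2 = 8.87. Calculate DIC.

DIC = 1.73 mmol/kg

CA = [HCO3⁻] + 2[CO3²⁻] = (α₁ + 2α₂)·DIC
At pH 7.80: [H⁺]/K1 = 10^-1.92 = 0.012023, K2/[H⁺] = 10^-1.07 = 0.085114
α₁ = 1/(1 + 0.012023 + 0.085114) = 1/1.0971 = 0.9115; α₂ = α₁·K2/[H⁺] = 0.07758
α₁ + 2α₂ = 1.0666
DIC = CA / (α₁ + 2α₂) = 1.85 / 1.0666 = 1.73 mmol/kg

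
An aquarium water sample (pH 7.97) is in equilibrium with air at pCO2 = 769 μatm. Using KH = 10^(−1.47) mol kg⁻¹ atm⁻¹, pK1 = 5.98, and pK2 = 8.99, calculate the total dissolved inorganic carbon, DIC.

DIC = 2.82 mmol/kg

[CO2*] = KH · pCO2 = 10^(−1.47) × 769×10^-6 = 2.606×10^-5 mol/kg
α₀ = 1/(1 + K1/[H⁺] + K1K2/[H⁺]²) = 1/(1 + 10^+1.99 + 10^+0.97) = 0.009254
DIC = [CO2*]/α₀ = 2.606×10^-5 / 0.009254 = 2.82 mmol/kg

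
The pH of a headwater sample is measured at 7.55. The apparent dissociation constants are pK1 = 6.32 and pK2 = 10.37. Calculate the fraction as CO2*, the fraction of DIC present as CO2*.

α₀ = 0.0555

α₀ = 1 / (1 + K1/[H⁺] + K1K2/[H⁺]²) = 1 / (1 + 10^+1.23 + 10^-1.59)
   = 1 / (1 + 16.982 + 0.025704) = 1/18.008 = 0.05553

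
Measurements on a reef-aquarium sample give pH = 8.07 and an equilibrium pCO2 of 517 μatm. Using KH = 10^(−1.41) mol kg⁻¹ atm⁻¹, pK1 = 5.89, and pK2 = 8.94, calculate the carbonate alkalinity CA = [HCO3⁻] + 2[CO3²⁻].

CA = 3.87 mmol/kg

[CO2*] = KH · pCO2 = 10^(−1.41) × 517×10^-6 = 2.011×10^-5 mol/kg
α₀ = 1/(1 + K1/[H⁺] + K1K2/[H⁺]²) = 1/(1 + 10^+2.18 + 10^+1.31) = 0.005788
DIC = [CO2*]/α₀ = 2.011×10^-5 / 0.005788 = 3.475 mmol/kg
CA = (α₁ + 2α₂)·DIC = (0.8760 + 2×0.1182) × 3.475 = 3.87 mmol/kg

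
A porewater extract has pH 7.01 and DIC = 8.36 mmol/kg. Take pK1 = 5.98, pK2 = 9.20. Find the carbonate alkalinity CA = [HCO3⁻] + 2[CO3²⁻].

CA = [HCO3⁻] + 2[CO3²⁻] = (α₁ + 2α₂)·DIC
At pH 7.01: [H⁺]/K1 = 10^-1.03 = 0.093325, K2/[H⁺] = 10^-2.19 = 0.0064565
α₁ = 1/(1 + 0.093325 + 0.0064565) = 1/1.0998 = 0.9093; α₂ = α₁·K2/[H⁺] = 0.005871
α₁ + 2α₂ = 0.9210
CA = 0.9210 × 8.36 = 7.70 mmol/kg

CA = 7.70 mmol/kg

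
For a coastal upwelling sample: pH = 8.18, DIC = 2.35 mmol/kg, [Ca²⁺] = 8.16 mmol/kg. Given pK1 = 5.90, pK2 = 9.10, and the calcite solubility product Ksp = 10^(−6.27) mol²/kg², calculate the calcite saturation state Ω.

α₂ = 1 / (1 + [H⁺]/K2 + [H⁺]²/(K1K2)) = 1 / (1 + 10^+0.92 + 10^-1.36)
   = 1 / (1 + 8.3176 + 0.043652) = 1/9.3613 = 0.1068
[CO3²⁻] = α₂ × DIC = 0.1068 × 2.35 = 0.2510 mmol/kg
Ksp = 10^(−6.27) = 5.370×10^-7
Ω = [Ca²⁺][CO3²⁻]/Ksp = (8.16×10^-3)(2.510×10^-4) / 5.370×10^-7 = 3.81

Ω = 3.81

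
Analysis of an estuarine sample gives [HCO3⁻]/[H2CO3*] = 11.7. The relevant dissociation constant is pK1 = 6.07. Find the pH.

From K1 = [H⁺][HCO3⁻]/[H2CO3*]:  pH = pK1 + log₁₀([HCO3⁻]/[H2CO3*])
log₁₀(11.7) = +1.068
pH = 6.07 + (+1.068) = 7.14

pH = 7.14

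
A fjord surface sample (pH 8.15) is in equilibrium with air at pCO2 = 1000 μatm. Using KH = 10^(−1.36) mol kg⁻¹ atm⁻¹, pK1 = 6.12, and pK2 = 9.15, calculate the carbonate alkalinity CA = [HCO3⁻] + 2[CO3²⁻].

CA = 5.61 mmol/kg

[CO2*] = KH · pCO2 = 10^(−1.36) × 1000×10^-6 = 4.365×10^-5 mol/kg
α₀ = 1/(1 + K1/[H⁺] + K1K2/[H⁺]²) = 1/(1 + 10^+2.03 + 10^+1.03) = 0.008413
DIC = [CO2*]/α₀ = 4.365×10^-5 / 0.008413 = 5.189 mmol/kg
CA = (α₁ + 2α₂)·DIC = (0.9014 + 2×0.09014) × 5.189 = 5.61 mmol/kg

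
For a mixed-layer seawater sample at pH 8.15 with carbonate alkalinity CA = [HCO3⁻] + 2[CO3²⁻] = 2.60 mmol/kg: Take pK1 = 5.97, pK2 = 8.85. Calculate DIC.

CA = [HCO3⁻] + 2[CO3²⁻] = (α₁ + 2α₂)·DIC
At pH 8.15: [H⁺]/K1 = 10^-2.18 = 0.0066069, K2/[H⁺] = 10^-0.70 = 0.19953
α₁ = 1/(1 + 0.0066069 + 0.19953) = 1/1.2061 = 0.8291; α₂ = α₁·K2/[H⁺] = 0.1654
α₁ + 2α₂ = 1.1599
DIC = CA / (α₁ + 2α₂) = 2.60 / 1.1599 = 2.24 mmol/kg

DIC = 2.24 mmol/kg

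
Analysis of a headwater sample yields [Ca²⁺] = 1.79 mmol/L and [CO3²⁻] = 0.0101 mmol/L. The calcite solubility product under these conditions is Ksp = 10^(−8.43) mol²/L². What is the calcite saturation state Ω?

Ksp = 10^(−8.43) = 3.715×10^-9
Ω = [Ca²⁺][CO3²⁻]/Ksp = (1.79×10^-3)(0.0101×10^-3) / 3.715×10^-9 = 4.87

Ω = 4.87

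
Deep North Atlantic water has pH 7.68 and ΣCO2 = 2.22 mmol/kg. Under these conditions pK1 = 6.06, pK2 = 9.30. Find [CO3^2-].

[CO3²⁻] = 0.0508 mmol/kg

α₂ = 1 / (1 + [H⁺]/K2 + [H⁺]²/(K1K2)) = 1 / (1 + 10^+1.62 + 10^+0.00)
   = 1 / (1 + 41.687 + 1.0000) = 1/43.687 = 0.02289
[CO3²⁻] = α₂ × DIC = 0.02289 × 2.22 = 0.0508 mmol/kg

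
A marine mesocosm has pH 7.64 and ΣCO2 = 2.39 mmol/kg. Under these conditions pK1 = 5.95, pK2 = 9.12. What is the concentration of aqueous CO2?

α₀ = 1 / (1 + K1/[H⁺] + K1K2/[H⁺]²) = 1 / (1 + 10^+1.69 + 10^+0.21)
   = 1 / (1 + 48.978 + 1.6218) = 1/51.600 = 0.01938
[CO2*] = α₀ × DIC = 0.01938 × 2.39 = 0.0463 mmol/kg

[CO2*] = 0.0463 mmol/kg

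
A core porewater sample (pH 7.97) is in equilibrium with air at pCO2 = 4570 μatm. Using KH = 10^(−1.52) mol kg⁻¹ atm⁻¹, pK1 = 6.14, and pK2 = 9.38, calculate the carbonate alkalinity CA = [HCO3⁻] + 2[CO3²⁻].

[CO2*] = KH · pCO2 = 10^(−1.52) × 4570×10^-6 = 1.380×10^-4 mol/kg
α₀ = 1/(1 + K1/[H⁺] + K1K2/[H⁺]²) = 1/(1 + 10^+1.83 + 10^+0.42) = 0.01404
DIC = [CO2*]/α₀ = 1.380×10^-4 / 0.01404 = 9.832 mmol/kg
CA = (α₁ + 2α₂)·DIC = (0.9490 + 2×0.03692) × 9.832 = 10.1 mmol/kg

CA = 10.1 mmol/kg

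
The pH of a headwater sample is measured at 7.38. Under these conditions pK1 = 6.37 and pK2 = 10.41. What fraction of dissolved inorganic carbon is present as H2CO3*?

α₀ = 1 / (1 + K1/[H⁺] + K1K2/[H⁺]²) = 1 / (1 + 10^+1.01 + 10^-2.02)
   = 1 / (1 + 10.233 + 0.0095499) = 1/11.242 = 0.08895

α₀ = 0.0889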